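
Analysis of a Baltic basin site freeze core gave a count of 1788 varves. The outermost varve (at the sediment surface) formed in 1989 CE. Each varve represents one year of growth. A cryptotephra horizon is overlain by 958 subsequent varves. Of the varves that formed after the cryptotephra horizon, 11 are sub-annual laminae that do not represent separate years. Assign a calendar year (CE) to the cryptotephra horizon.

There are 958 varves younger than the cryptotephra horizon.
958 − 11 false = 947 true varves after the cryptotephra horizon.
1989 − 947 = 1042 CE.

1042 CE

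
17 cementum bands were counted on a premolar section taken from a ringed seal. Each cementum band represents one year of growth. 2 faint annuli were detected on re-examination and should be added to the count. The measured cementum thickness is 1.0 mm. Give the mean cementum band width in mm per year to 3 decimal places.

After corrections the count is 17 + 2 = 19 cementum bands.
1.0 mm over 19 years gives 1.0 / 19 ≈ 0.053 mm per year.

0.053 mm per year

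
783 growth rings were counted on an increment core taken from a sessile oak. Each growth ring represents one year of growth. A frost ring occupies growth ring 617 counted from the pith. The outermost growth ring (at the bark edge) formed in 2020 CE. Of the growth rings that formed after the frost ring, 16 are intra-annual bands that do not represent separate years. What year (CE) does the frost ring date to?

Between growth ring 617 and the bark edge there are 783 − 617 = 166 growth rings.
Excluding 16 false growth rings: 166 − 16 = 150.
Counting back 150 years from 2020 CE places the frost ring in 2020 − 150 = 1870 CE.

1870 CE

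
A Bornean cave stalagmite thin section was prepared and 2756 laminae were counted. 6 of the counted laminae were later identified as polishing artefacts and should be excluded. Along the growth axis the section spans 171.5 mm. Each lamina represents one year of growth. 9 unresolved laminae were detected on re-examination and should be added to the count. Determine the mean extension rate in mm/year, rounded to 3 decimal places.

0.062 mm/year

Adjusted count: 2756 − 6 + 9 = 2759 laminae.
171.5 mm over 2759 years gives 171.5 / 2759 ≈ 0.062 mm/year.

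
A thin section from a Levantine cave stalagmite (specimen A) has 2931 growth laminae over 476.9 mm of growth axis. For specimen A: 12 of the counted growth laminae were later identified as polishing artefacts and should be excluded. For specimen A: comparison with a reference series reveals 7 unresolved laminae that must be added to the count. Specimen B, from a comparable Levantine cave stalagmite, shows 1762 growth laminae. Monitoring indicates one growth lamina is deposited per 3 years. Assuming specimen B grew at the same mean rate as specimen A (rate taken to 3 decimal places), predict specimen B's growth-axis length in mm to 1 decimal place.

285.4 mm

Specimen A: true growth lamina count = 2931 − 12 + 7 = 2926.
Specimen A: 2926 growth laminae at 3 years each span 2926 × 3 = 8778 years.
A: 476.9 mm over 8778 years gives 476.9 / 8778 ≈ 0.054 mm/year.
Specimen B: at 3 years per growth lamina, 1762 × 3 = 5286 years. For B, 0.054 mm/year × 5286 years = 285.4 mm.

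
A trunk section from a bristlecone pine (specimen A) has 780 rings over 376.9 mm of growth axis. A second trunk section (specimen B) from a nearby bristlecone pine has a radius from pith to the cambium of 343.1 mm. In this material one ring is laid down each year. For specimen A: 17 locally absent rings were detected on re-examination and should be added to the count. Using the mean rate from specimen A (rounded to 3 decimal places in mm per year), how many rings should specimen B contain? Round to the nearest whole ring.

Specimen A: adjusted count: 780 + 17 = 797 rings.
A: 376.9 mm over 797 years gives 376.9 / 797 ≈ 0.473 mm per year.
Specimen B: 343.1 mm / 0.473 mm per year = 725.37 years ≈ 725 rings.

725 rings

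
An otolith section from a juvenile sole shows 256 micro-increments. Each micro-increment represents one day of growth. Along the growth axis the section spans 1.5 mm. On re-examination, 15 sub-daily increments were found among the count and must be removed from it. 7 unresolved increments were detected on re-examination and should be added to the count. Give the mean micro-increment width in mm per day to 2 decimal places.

Adjusted count: 256 − 15 + 7 = 248 micro-increments.
Extension rate ≈ 1.5 / 248 = 0.01 mm per day.

0.01 mm per day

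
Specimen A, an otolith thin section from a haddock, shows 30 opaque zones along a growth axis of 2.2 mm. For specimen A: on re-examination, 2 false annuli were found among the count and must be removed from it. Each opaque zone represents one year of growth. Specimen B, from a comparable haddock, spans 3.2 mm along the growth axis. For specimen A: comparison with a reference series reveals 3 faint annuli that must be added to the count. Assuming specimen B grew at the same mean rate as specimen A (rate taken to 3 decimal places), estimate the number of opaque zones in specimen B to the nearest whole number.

Specimen A: adjusted count: 30 − 2 + 3 = 31 opaque zones.
A: Extension rate ≈ 2.2 / 31 = 0.071 mm/year.
For B, 3.2 / 0.071 = 45.07 years ≈ 45 opaque zones.

45 opaque zones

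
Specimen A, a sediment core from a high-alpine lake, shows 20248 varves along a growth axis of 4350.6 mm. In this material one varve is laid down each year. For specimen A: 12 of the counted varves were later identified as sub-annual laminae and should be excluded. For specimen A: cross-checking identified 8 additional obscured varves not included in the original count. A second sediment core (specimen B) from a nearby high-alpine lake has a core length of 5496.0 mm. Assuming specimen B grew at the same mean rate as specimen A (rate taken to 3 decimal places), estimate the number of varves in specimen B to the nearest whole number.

Specimen A: adjusted count: 20248 − 12 + 8 = 20244 varves.
A: Mean rate = 4350.6 mm / 20244 years ≈ 0.215 mm per year.
Specimen B: 5496.0 mm / 0.215 mm per year = 25562.79 years ≈ 25563 varves.

25563 varves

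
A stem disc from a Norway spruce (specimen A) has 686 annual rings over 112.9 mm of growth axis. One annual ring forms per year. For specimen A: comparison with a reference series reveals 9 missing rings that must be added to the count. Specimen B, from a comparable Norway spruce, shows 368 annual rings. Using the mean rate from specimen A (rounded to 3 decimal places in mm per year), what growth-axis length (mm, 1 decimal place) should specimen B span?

59.6 mm

Specimen A: true annual ring count = 686 + 9 = 695.
A: Mean rate = 112.9 mm / 695 years ≈ 0.162 mm per year.
B's length ≈ 0.162 × 368 = 59.6 mm.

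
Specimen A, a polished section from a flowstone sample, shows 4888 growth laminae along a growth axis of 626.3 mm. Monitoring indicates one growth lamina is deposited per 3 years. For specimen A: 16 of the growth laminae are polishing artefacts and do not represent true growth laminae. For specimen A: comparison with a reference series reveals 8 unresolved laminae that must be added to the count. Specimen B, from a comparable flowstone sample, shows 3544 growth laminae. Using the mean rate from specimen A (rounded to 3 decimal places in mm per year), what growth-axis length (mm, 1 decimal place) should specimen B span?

Specimen A: true growth lamina count = 4888 − 16 + 8 = 4880.
Specimen A: multiplying by 3 years per growth lamina: 4880 × 3 = 14640 years.
A: 626.3 mm over 14640 years gives 626.3 / 14640 ≈ 0.043 mm per year.
Specimen B: 3544 growth laminae at 3 years each span 3544 × 3 = 10632 years. For B, 0.043 mm/year × 10632 years = 457.2 mm.

457.2 mm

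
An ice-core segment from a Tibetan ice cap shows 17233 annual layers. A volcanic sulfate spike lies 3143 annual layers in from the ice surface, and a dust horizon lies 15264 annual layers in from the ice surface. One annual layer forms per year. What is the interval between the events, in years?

The two markers are separated by 15264 − 3143 = 12121 annual layers.
One annual layer per year makes the interval 12121 years.

12121 years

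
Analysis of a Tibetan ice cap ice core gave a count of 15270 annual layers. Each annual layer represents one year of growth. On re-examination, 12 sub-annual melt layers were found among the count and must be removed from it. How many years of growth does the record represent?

True annual layer count = 15270 − 12 = 15258.
One annual layer per year makes the duration 15258 years.

15258 yr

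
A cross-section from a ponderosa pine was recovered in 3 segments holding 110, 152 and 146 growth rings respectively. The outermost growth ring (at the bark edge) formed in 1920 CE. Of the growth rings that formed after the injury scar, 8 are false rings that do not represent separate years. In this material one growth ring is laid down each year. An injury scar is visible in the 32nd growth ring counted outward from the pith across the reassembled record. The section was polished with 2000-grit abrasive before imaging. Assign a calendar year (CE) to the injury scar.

1552 CE

Total growth rings = 110 + 152 + 146 = 408.
408 − 32 = 376 growth rings lie beyond the injury scar toward the bark edge.
Excluding 8 false growth rings: 376 − 8 = 368.
The growth ring at the bark edge is 1920 CE, so the injury scar dates to 1920 − 368 = 1552 CE.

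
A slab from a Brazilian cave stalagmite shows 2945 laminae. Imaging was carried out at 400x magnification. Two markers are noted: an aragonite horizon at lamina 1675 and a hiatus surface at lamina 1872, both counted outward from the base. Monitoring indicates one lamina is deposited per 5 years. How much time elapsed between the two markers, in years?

1872 − 1675 = 197 laminae lie between the two events.
At 5 years per lamina, 197 × 5 = 985 years.

985 yr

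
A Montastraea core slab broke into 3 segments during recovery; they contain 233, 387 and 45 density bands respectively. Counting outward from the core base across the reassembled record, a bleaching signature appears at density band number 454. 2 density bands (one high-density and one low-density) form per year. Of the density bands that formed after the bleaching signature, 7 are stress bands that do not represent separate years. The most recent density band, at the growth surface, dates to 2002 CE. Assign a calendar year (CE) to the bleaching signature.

1900 CE

Total density bands = 233 + 387 + 45 = 665.
665 − 454 = 211 density bands lie beyond the bleaching signature toward the growth surface.
211 − 7 false = 204 true density bands after the bleaching signature.
204 density bands at 2 per year is 204 / 2 = 102 years.
Counting back 102 years from 2002 CE places the bleaching signature in 2002 − 102 = 1900 CE.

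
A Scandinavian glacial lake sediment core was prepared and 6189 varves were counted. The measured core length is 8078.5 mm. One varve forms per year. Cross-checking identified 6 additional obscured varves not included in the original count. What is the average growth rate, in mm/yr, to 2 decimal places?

True varve count = 6189 + 6 = 6195.
Extension rate ≈ 8078.5 / 6195 = 1.30 mm/yr.

1.30 mm/yr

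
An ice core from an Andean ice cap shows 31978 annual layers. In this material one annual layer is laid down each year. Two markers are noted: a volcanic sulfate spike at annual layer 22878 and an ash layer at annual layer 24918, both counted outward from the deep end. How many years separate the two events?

2040 yr

The two markers are separated by 24918 − 22878 = 2040 annual layers.
One annual layer per year makes the interval 2040 years.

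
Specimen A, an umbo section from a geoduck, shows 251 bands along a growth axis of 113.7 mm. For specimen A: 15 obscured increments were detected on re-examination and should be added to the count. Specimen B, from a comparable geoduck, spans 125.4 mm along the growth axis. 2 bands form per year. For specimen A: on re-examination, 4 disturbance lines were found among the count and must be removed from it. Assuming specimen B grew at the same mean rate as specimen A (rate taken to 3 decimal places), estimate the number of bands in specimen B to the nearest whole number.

289 bands

Specimen A: after corrections the count is 251 − 4 + 15 = 262 bands.
Specimen A: 262 bands at 2 per year is 262 / 2 = 131 years.
A: Extension rate ≈ 113.7 / 131 = 0.868 mm per year.
Specimen B: 125.4 mm / 0.868 mm per year = 144.47 years; at 2 bands per year that is 144.47 × 2 ≈ 289 bands.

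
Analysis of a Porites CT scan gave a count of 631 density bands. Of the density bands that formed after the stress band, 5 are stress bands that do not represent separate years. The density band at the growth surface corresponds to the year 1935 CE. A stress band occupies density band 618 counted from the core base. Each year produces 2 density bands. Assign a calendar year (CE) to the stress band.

1931 CE

Between density band 618 and the growth surface there are 631 − 618 = 13 density bands.
Removing the 5 false density bands leaves 13 − 5 = 8 true density bands beyond the stress band.
8 density bands at 2 per year is 8 / 2 = 4 years.
1935 − 4 = 1931 CE.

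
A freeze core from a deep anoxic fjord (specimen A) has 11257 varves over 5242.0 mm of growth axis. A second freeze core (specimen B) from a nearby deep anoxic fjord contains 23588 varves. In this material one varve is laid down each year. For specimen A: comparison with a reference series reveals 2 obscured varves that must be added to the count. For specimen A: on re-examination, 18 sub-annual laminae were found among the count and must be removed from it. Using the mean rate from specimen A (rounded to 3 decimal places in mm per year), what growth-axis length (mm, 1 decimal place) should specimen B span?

Specimen A: true varve count = 11257 − 18 + 2 = 11241.
A: Extension rate ≈ 5242.0 / 11241 = 0.466 mm/year.
Length of B = 0.466 × 23588 = 10992.0 mm.

10992.0 mm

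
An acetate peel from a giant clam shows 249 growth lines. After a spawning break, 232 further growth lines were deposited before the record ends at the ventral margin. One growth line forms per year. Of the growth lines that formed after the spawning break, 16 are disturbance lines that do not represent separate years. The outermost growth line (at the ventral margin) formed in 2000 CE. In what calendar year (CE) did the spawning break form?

1784 CE

232 growth lines post-date the spawning break.
Excluding 16 false growth lines: 232 − 16 = 216.
The growth line at the ventral margin is 2000 CE, so the spawning break dates to 2000 − 216 = 1784 CE.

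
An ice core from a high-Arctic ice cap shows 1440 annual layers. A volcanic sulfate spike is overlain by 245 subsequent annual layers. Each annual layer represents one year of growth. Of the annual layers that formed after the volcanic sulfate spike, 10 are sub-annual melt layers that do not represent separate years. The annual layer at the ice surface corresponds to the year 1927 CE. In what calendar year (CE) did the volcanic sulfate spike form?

1692 CE

245 annual layers formed after the volcanic sulfate spike.
Removing the 10 false annual layers leaves 245 − 10 = 235 true annual layers beyond the volcanic sulfate spike.
Counting back 235 years from 1927 CE places the volcanic sulfate spike in 1927 − 235 = 1692 CE.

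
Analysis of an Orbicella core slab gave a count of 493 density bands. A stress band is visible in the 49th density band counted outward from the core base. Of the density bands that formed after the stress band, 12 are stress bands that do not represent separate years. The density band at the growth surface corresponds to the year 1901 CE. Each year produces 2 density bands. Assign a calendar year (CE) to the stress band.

1685 CE

Between density band 49 and the growth surface there are 493 − 49 = 444 density bands.
Removing the 12 false density bands leaves 444 − 12 = 432 true density bands beyond the stress band.
432 density bands at 2 per year is 432 / 2 = 216 years.
The density band at the growth surface is 1901 CE, so the stress band dates to 1901 − 216 = 1685 CE.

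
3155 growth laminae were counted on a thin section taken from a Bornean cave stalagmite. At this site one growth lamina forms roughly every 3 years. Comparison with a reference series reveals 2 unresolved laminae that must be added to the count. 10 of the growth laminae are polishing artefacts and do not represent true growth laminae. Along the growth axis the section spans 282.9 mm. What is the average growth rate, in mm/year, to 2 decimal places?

0.03 mm/year

After corrections the count is 3155 − 10 + 2 = 3147 growth laminae.
At 3 years per growth lamina, 3147 × 3 = 9441 years.
Mean rate = 282.9 mm / 9441 years ≈ 0.03 mm/year.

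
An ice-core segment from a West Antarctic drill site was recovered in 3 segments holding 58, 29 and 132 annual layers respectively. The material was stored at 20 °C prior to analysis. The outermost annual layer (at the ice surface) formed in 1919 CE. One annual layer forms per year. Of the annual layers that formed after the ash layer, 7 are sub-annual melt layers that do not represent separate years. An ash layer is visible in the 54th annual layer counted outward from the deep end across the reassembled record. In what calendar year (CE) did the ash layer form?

1761 CE

Total annual layers = 58 + 29 + 132 = 219.
The ash layer sits at annual layer 54 from the deep end, so 219 − 54 = 165 annual layers formed after it.
Excluding 7 false annual layers: 165 − 7 = 158.
1919 − 158 = 1761 CE.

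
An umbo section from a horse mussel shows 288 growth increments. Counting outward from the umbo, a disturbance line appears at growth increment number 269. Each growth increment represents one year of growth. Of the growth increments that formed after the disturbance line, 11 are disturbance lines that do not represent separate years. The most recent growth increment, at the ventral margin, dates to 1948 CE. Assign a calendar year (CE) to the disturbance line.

The disturbance line sits at growth increment 269 from the umbo, so 288 − 269 = 19 growth increments formed after it.
Removing the 11 false growth increments leaves 19 − 11 = 8 true growth increments beyond the disturbance line.
1948 − 8 = 1940 CE.

1940 CE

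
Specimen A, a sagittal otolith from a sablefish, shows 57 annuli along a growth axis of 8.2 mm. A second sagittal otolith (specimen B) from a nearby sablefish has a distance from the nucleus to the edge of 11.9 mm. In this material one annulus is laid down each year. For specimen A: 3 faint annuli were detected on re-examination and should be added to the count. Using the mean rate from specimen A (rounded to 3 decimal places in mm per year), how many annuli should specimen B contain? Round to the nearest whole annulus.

Specimen A: adjusted count: 57 + 3 = 60 annuli.
A: Extension rate ≈ 8.2 / 60 = 0.137 mm per year.
Specimen B: 11.9 mm / 0.137 mm per year = 86.86 years ≈ 87 annuli.

87 annuli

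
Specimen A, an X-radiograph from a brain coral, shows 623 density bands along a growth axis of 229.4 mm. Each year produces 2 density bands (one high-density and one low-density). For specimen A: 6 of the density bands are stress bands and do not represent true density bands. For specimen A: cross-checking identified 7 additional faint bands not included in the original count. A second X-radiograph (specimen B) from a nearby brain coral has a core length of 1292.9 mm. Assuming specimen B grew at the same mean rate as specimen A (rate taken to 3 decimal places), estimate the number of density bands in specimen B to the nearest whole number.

Specimen A: after corrections the count is 623 − 6 + 7 = 624 density bands.
Specimen A: 624 density bands at 2 per year is 624 / 2 = 312 years.
A: Mean rate = 229.4 mm / 312 years ≈ 0.735 mm/yr.
Specimen B: 1292.9 mm / 0.735 mm per year = 1759.05 years; at 2 density bands per year that is 1759.05 × 2 ≈ 3518 density bands.

3518 density bands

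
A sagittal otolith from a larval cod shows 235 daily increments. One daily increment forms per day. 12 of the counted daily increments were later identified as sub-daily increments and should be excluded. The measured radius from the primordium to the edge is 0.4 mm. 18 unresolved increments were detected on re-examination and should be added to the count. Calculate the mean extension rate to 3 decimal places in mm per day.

After corrections the count is 235 − 12 + 18 = 241 daily increments.
Mean rate = 0.4 mm / 241 days ≈ 0.002 mm per day.

0.002 mm per day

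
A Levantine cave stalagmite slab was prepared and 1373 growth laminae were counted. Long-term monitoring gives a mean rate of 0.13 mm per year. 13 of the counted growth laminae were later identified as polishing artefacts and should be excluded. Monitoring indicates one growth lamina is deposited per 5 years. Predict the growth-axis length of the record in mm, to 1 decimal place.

Correcting the raw count gives 1373 − 13 = 1360 true growth laminae.
1360 growth laminae at 5 years each span 1360 × 5 = 6800 years.
6800 years at 0.13 mm/year gives 0.13 × 6800 = 884.0 mm.

884.0 mm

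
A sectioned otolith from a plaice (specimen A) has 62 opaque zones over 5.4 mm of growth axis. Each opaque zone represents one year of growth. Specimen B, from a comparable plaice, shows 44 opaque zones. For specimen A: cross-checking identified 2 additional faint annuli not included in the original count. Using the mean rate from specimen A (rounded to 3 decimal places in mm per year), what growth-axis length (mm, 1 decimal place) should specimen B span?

3.7 mm

Specimen A: correcting the raw count gives 62 + 2 = 64 true opaque zones.
A: Mean rate = 5.4 mm / 64 years ≈ 0.084 mm per year.
For B, 0.084 mm/year × 44 years = 3.7 mm.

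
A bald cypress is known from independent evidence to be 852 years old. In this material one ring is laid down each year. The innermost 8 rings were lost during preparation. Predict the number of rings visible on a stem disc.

At one ring per year, 852 years correspond to 852 rings.
Subtracting the 8 rings not captured gives 852 − 8 = 844 rings in the record.

844 rings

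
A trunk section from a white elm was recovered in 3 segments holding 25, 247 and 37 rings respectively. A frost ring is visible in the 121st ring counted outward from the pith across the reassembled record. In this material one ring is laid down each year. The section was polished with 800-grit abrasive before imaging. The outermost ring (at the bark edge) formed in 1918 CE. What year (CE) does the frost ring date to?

Total rings = 25 + 247 + 37 = 309.
Between ring 121 and the bark edge there are 309 − 121 = 188 rings.
The ring at the bark edge is 1918 CE, so the frost ring dates to 1918 − 188 = 1730 CE.

1730 CE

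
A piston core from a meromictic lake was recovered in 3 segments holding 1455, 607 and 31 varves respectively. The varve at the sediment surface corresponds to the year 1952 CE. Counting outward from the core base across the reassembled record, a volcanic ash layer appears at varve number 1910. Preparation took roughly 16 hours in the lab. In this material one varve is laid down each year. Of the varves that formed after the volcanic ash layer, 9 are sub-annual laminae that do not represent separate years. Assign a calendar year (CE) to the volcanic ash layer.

Total varves = 1455 + 607 + 31 = 2093.
2093 − 1910 = 183 varves lie beyond the volcanic ash layer toward the sediment surface.
Removing the 9 false varves leaves 183 − 9 = 174 true varves beyond the volcanic ash layer.
The varve at the sediment surface is 1952 CE, so the volcanic ash layer dates to 1952 − 174 = 1778 CE.

1778 CE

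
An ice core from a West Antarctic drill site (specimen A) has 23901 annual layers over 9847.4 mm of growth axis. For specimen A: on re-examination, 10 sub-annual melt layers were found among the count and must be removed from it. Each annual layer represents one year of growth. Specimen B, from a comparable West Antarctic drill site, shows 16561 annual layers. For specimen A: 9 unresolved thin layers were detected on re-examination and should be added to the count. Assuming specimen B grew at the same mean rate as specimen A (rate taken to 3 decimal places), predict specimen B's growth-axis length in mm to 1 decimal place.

Specimen A: after corrections the count is 23901 − 10 + 9 = 23900 annual layers.
A: 9847.4 mm over 23900 years gives 9847.4 / 23900 ≈ 0.412 mm/year.
B's length ≈ 0.412 × 16561 = 6823.1 mm.

6823.1 mm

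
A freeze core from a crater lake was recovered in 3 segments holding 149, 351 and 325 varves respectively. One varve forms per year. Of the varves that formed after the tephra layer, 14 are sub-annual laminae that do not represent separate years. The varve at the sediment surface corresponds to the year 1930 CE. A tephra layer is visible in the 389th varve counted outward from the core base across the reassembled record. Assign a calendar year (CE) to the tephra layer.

1508 CE

Total varves = 149 + 351 + 325 = 825.
Between varve 389 and the sediment surface there are 825 − 389 = 436 varves.
Removing the 14 false varves leaves 436 − 14 = 422 true varves beyond the tephra layer.
The varve at the sediment surface is 1930 CE, so the tephra layer dates to 1930 − 422 = 1508 CE.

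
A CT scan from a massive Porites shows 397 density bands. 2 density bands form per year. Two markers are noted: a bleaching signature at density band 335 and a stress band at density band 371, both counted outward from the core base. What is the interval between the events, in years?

Separation: 371 − 335 = 36 density bands.
Dividing by 2 density bands per year: 36 / 2 = 18 years.

18 yr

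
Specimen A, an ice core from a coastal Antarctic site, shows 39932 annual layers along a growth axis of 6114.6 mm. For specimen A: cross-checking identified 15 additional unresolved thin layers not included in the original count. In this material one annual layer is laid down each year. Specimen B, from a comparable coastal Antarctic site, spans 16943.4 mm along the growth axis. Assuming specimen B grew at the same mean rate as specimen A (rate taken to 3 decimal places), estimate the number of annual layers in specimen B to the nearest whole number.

Specimen A: adjusted count: 39932 + 15 = 39947 annual layers.
A: 6114.6 mm over 39947 years gives 6114.6 / 39947 ≈ 0.153 mm per year.
B spans 16943.4 / 0.153 = 110741.18 years ≈ 110741 annual layers.

110741 annual layers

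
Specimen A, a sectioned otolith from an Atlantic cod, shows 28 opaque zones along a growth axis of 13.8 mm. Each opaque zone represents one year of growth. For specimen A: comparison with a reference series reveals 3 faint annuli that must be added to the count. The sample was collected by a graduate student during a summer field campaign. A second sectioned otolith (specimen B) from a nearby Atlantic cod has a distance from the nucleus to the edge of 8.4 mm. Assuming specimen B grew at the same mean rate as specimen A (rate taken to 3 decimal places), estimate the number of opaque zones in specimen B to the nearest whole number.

Specimen A: correcting the raw count gives 28 + 3 = 31 true opaque zones.
A: Extension rate ≈ 13.8 / 31 = 0.445 mm/year.
Specimen B: 8.4 mm / 0.445 mm per year = 18.88 years ≈ 19 opaque zones.

19 opaque zones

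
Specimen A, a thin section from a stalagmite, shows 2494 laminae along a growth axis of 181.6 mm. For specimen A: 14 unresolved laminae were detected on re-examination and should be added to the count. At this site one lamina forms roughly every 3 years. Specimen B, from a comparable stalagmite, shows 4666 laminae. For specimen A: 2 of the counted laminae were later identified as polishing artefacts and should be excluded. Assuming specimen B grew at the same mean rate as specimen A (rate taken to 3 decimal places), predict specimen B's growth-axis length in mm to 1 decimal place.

336.0 mm

Specimen A: correcting the raw count gives 2494 − 2 + 14 = 2506 true laminae.
Specimen A: at 3 years per lamina, 2506 × 3 = 7518 years.
A: 181.6 mm over 7518 years gives 181.6 / 7518 ≈ 0.024 mm/year.
Specimen B: multiplying by 3 years per lamina: 4666 × 3 = 13998 years. For B, 0.024 mm/year × 13998 years = 336.0 mm.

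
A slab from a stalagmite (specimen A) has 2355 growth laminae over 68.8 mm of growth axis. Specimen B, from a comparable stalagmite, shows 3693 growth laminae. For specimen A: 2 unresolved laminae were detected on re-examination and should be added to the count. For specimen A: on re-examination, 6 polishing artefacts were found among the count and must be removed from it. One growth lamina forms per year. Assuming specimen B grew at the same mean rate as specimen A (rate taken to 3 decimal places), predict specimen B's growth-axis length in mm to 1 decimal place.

Specimen A: correcting the raw count gives 2355 − 6 + 2 = 2351 true growth laminae.
A: Extension rate ≈ 68.8 / 2351 = 0.029 mm/year.
For B, 0.029 mm/year × 3693 years = 107.1 mm.

107.1 mm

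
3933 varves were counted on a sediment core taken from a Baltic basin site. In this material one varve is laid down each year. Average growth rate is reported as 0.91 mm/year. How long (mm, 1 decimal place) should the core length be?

3579.0 mm

The record spans 3933 years at 0.91 mm per year.
3933 years at 0.91 mm/year gives 0.91 × 3933 = 3579.0 mm.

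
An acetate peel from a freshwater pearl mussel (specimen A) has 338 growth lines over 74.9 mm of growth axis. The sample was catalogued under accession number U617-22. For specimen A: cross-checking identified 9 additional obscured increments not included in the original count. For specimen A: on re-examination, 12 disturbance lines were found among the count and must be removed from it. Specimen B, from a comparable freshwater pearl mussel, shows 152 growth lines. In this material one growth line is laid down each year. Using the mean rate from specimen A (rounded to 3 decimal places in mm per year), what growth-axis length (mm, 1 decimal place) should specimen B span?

34.0 mm

Specimen A: correcting the raw count gives 338 − 12 + 9 = 335 true growth lines.
A: Mean rate = 74.9 mm / 335 years ≈ 0.224 mm/yr.
For B, 0.224 mm/year × 152 years = 34.0 mm.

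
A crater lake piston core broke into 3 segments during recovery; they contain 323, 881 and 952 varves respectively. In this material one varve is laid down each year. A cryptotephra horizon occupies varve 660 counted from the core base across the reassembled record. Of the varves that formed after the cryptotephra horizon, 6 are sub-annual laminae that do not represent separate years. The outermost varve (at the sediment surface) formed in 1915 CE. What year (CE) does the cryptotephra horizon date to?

Total varves = 323 + 881 + 952 = 2156.
2156 − 660 = 1496 varves lie beyond the cryptotephra horizon toward the sediment surface.
Removing the 6 false varves leaves 1496 − 6 = 1490 true varves beyond the cryptotephra horizon.
1915 − 1490 = 425 CE.

425 CE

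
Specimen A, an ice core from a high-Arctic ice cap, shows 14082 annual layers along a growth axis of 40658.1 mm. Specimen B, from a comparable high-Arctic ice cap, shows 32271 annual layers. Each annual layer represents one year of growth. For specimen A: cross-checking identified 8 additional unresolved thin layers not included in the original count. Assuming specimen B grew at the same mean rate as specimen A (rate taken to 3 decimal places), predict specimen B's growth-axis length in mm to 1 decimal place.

Specimen A: correcting the raw count gives 14082 + 8 = 14090 true annual layers.
A: Extension rate ≈ 40658.1 / 14090 = 2.886 mm/year.
B's length ≈ 2.886 × 32271 = 93134.1 mm.

93134.1 mm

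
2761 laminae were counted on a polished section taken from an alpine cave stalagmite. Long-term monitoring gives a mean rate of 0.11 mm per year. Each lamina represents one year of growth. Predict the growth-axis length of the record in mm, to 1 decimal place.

303.7 mm

2761 years of growth are recorded.
Predicted length = 0.11 mm/year × 2761 years = 303.7 mm.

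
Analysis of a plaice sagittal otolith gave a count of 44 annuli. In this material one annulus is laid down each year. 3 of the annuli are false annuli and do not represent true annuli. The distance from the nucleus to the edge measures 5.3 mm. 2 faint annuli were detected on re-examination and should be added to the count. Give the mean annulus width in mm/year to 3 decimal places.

After corrections the count is 44 − 3 + 2 = 43 annuli.
Mean rate = 5.3 mm / 43 years ≈ 0.123 mm/year.

0.123 mm/year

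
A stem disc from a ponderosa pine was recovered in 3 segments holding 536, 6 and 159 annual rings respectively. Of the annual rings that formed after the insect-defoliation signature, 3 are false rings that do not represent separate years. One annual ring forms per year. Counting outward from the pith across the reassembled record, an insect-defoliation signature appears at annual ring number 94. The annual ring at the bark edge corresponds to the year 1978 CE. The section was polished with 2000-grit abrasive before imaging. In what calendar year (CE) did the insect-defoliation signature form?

Total annual rings = 536 + 6 + 159 = 701.
701 − 94 = 607 annual rings lie beyond the insect-defoliation signature toward the bark edge.
Excluding 3 false annual rings: 607 − 3 = 604.
1978 − 604 = 1374 CE.

1374 CE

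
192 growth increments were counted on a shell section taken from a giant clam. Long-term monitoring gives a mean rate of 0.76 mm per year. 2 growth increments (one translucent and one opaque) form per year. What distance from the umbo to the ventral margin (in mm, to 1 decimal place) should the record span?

73.0 mm

Dividing by 2 growth increments per year: 192 / 2 = 96 years.
Length ≈ 0.76 × 96 = 73.0 mm.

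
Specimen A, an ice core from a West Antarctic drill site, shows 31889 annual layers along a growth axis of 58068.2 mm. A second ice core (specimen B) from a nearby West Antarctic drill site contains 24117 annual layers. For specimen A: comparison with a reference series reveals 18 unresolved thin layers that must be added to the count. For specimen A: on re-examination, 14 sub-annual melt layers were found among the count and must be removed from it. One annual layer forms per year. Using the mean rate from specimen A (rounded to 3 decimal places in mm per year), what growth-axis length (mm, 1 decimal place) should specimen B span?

43917.1 mm

Specimen A: after corrections the count is 31889 − 14 + 18 = 31893 annual layers.
A: Extension rate ≈ 58068.2 / 31893 = 1.821 mm/yr.
For B, 1.821 mm/year × 24117 years = 43917.1 mm.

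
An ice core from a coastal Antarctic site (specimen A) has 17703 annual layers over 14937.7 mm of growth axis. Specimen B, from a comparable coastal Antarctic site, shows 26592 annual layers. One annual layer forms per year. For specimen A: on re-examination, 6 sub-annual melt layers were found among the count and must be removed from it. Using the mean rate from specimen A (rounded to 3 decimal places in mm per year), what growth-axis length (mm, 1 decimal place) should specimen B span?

Specimen A: true annual layer count = 17703 − 6 = 17697.
A: Extension rate ≈ 14937.7 / 17697 = 0.844 mm/yr.
Length of B = 0.844 × 26592 = 22443.6 mm.

22443.6 mm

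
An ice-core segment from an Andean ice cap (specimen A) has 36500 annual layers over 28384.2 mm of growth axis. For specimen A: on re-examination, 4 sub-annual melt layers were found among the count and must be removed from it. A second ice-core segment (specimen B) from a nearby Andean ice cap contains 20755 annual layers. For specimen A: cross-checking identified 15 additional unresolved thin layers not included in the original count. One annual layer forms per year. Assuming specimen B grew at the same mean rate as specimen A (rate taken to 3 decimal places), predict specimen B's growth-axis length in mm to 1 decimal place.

Specimen A: adjusted count: 36500 − 4 + 15 = 36511 annual layers.
A: Extension rate ≈ 28384.2 / 36511 = 0.777 mm/year.
B's length ≈ 0.777 × 20755 = 16126.6 mm.

16126.6 mm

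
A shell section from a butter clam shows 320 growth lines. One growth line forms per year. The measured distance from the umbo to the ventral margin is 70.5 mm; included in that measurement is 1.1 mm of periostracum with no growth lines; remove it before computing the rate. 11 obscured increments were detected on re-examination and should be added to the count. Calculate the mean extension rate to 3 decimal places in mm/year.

Adjusted count: 320 + 11 = 331 growth lines.
Net length = 70.5 − 1.1 = 69.4 mm.
69.4 mm over 331 years gives 69.4 / 331 ≈ 0.210 mm/year.

0.210 mm/year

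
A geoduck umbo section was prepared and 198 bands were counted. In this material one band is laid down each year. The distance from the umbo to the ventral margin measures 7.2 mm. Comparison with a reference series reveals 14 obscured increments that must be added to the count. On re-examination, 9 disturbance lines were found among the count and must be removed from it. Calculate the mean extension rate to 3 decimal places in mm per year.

Correcting the raw count gives 198 − 9 + 14 = 203 true bands.
7.2 mm over 203 years gives 7.2 / 203 ≈ 0.035 mm per year.

0.035 mm per year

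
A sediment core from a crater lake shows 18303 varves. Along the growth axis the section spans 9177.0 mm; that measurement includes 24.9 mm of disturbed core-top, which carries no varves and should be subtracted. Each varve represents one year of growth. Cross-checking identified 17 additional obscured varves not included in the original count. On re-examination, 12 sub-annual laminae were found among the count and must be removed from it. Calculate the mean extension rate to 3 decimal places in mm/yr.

After corrections the count is 18303 − 12 + 17 = 18308 varves.
Net length = 9177.0 − 24.9 = 9152.1 mm.
Extension rate ≈ 9152.1 / 18308 = 0.500 mm/yr.

0.500 mm/yr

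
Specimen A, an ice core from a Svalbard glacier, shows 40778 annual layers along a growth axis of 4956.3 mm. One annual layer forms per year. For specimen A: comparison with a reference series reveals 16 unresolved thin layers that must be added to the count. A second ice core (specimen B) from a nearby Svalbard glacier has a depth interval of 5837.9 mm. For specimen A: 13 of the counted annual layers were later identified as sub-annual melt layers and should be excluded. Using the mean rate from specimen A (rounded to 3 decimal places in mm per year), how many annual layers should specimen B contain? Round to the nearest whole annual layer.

47852 annual layers

Specimen A: true annual layer count = 40778 − 13 + 16 = 40781.
A: 4956.3 mm over 40781 years gives 4956.3 / 40781 ≈ 0.122 mm/yr.
Specimen B: 5837.9 mm / 0.122 mm per year = 47851.64 years ≈ 47852 annual layers.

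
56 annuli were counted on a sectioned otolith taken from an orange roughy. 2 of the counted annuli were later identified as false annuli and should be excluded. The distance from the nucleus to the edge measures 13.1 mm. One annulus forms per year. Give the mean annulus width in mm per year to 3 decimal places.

Correcting the raw count gives 56 − 2 = 54 true annuli.
Extension rate ≈ 13.1 / 54 = 0.243 mm per year.

0.243 mm per year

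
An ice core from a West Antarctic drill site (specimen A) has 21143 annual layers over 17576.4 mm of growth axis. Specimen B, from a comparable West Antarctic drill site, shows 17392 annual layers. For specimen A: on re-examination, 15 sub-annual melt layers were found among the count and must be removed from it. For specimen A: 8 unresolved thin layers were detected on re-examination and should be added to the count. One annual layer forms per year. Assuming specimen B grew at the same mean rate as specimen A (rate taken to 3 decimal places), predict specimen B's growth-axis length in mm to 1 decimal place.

14470.1 mm

Specimen A: true annual layer count = 21143 − 15 + 8 = 21136.
A: Mean rate = 17576.4 mm / 21136 years ≈ 0.832 mm per year.
Length of B = 0.832 × 17392 = 14470.1 mm.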